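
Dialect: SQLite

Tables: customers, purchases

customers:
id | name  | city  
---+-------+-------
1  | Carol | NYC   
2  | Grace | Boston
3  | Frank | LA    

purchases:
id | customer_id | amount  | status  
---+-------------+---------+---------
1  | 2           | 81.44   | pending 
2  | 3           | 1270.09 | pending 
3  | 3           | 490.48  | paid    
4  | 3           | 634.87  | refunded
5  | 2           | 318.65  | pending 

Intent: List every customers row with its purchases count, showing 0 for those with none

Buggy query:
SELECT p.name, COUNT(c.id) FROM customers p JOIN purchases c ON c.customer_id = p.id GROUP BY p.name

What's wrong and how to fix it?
Bug: INNER JOIN drops customers rows that have no matching purchases rows

Fix: Use LEFT JOIN so parents without children still appear (COUNT(c.id) gives 0)

Corrected query:
SELECT p.name, COUNT(c.id) FROM customers p LEFT JOIN purchases c ON c.customer_id = p.id GROUP BY p.name

Result:
name  | COUNT(c.id)
------+------------
Carol | 0          
Frank | 3          
Grace | 2          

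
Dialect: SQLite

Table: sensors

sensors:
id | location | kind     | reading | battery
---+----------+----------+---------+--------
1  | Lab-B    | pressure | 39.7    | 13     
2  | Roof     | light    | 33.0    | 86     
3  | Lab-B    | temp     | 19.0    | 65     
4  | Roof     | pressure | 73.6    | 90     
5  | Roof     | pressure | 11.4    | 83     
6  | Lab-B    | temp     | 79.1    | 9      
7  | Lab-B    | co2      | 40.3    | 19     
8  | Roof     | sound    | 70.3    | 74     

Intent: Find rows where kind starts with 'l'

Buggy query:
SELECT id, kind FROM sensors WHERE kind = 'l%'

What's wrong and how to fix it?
Bug: '=' compares the literal string including the % character; pattern matching needs LIKE

Fix: Replace '=' with LIKE so 'l%' is treated as a pattern

Corrected query:
SELECT id, kind FROM sensors WHERE kind LIKE 'l%'

Result:
id | kind 
---+------
2  | light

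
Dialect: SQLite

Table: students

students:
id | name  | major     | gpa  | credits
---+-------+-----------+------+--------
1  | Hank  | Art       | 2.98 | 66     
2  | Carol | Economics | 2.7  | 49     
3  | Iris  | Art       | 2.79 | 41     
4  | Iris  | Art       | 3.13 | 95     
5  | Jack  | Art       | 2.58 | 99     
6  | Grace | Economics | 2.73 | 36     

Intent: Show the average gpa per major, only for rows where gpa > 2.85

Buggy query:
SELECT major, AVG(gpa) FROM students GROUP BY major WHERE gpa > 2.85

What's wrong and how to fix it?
Bug: WHERE cannot follow GROUP BY

Fix: Place WHERE between FROM and GROUP BY

Corrected query:
SELECT major, AVG(gpa) FROM students WHERE gpa > 2.85 GROUP BY major

Result:
major | AVG(gpa)
------+---------
Art   | 3.055   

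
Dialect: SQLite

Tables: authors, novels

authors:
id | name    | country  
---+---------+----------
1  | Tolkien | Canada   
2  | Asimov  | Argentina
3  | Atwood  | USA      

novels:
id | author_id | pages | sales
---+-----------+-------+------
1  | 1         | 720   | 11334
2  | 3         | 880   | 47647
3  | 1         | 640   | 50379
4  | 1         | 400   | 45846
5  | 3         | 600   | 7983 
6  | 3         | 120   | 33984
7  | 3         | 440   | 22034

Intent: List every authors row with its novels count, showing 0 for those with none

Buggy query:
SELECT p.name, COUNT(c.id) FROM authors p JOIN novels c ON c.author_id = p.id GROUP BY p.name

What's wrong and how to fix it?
Bug: INNER JOIN drops authors rows that have no matching novels rows

Fix: Use LEFT JOIN so parents without children still appear (COUNT(c.id) gives 0)

Corrected query:
SELECT p.name, COUNT(c.id) FROM authors p LEFT JOIN novels c ON c.author_id = p.id GROUP BY p.name

Result:
name    | COUNT(c.id)
--------+------------
Asimov  | 0          
Atwood  | 4          
Tolkien | 3          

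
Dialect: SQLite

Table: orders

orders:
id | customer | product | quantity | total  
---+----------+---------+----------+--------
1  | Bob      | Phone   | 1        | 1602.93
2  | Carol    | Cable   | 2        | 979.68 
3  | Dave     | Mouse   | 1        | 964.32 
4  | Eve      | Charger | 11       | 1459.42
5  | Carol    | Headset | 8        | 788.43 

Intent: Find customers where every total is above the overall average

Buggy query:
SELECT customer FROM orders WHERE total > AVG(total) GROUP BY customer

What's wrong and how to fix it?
Bug: WHERE evaluates per row before aggregation, so AVG() is unavailable

Fix: Use a subquery for AVG and a HAVING MIN(...) filter so the condition holds for every row in the group

Corrected query:
SELECT customer FROM orders GROUP BY customer HAVING MIN(total) > (SELECT AVG(total) FROM orders)

Result:
customer
--------
Bob     
Eve     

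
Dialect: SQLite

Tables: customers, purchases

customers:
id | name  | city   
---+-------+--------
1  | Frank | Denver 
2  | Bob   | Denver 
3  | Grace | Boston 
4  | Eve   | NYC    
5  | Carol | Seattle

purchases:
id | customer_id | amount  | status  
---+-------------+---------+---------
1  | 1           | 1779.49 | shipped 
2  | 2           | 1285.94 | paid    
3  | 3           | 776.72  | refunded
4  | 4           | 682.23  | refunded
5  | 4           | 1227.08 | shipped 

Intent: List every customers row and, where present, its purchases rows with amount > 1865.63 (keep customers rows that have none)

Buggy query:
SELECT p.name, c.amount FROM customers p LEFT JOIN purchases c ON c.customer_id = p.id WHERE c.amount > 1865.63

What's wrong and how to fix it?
Bug: Filtering c.amount in WHERE discards the NULL rows produced by LEFT JOIN, turning it into an inner join

Fix: Move the right-table condition into the ON clause so unmatched parents are kept

Corrected query:
SELECT p.name, c.amount FROM customers p LEFT JOIN purchases c ON c.customer_id = p.id AND c.amount > 1865.63

Result:
name  | amount
------+-------
Frank | NULL  
Bob   | NULL  
Grace | NULL  
Eve   | NULL  
Carol | NULL  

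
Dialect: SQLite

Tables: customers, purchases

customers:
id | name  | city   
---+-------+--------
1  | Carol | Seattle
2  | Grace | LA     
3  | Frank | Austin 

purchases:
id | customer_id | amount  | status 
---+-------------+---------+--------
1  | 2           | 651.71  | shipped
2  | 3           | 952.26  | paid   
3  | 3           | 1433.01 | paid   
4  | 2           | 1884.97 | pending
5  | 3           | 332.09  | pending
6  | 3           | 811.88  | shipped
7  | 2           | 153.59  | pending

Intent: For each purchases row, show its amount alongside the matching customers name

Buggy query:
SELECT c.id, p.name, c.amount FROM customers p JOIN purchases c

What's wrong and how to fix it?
Bug: Missing join condition: each purchases row is matched to all customers rows instead of just its own

Fix: Add ON c.customer_id = p.id to the JOIN

Corrected query:
SELECT c.id, p.name, c.amount FROM customers p JOIN purchases c ON c.customer_id = p.id

Result:
id | name  | amount 
---+-------+--------
1  | Grace | 651.71 
2  | Frank | 952.26 
3  | Frank | 1433.01
4  | Grace | 1884.97
5  | Frank | 332.09 
6  | Frank | 811.88 
7  | Grace | 153.59 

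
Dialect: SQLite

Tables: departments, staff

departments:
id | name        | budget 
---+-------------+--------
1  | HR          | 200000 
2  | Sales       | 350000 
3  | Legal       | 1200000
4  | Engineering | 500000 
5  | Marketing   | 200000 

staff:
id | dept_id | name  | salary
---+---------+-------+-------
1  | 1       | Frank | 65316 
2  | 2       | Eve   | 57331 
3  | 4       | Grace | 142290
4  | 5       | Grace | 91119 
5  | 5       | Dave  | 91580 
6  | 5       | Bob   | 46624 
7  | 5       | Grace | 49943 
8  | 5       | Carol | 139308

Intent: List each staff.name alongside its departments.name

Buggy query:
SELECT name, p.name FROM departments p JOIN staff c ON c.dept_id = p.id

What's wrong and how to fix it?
Bug: 'name' exists in both joined tables, so the database can't tell which one is meant

Fix: Qualify the column with its table alias (c.name)

Corrected query:
SELECT c.name, p.name FROM departments p JOIN staff c ON c.dept_id = p.id

Result:
name  | name       
------+------------
Frank | HR         
Eve   | Sales      
Grace | Engineering
Grace | Marketing  
Dave  | Marketing  
Bob   | Marketing  
Grace | Marketing  
Carol | Marketing  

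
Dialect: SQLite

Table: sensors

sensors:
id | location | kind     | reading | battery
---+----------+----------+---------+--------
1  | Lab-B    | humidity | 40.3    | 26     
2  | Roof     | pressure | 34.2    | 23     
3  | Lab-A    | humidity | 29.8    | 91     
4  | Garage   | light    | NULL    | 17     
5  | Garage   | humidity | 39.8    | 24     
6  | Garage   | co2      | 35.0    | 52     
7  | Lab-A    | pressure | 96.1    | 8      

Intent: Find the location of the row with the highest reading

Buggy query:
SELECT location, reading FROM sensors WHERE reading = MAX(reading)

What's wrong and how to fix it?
Bug: MAX(reading) is an aggregate and cannot be used directly in WHERE

Fix: Wrap MAX in a scalar subquery so WHERE compares against a single value

Corrected query:
SELECT location, reading FROM sensors WHERE reading = (SELECT MAX(reading) FROM sensors)

Result:
location | reading
---------+--------
Lab-A    | 96.1   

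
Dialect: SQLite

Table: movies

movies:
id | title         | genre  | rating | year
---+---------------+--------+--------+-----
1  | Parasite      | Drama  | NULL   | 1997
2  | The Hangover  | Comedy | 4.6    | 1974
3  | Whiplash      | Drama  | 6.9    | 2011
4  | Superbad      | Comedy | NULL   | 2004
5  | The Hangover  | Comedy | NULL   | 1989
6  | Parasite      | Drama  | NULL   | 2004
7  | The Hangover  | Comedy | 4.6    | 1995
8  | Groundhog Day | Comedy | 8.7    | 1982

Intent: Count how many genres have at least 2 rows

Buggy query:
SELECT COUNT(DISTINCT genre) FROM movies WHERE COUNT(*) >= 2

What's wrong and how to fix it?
Bug: COUNT(*) cannot appear in WHERE; the per-group count doesn't exist yet

Fix: Use a subquery that GROUPs and filters with HAVING, then count its rows

Corrected query:
SELECT COUNT(*) FROM (SELECT genre FROM movies GROUP BY genre HAVING COUNT(*) >= 2)

Result:
COUNT(*)
--------
2       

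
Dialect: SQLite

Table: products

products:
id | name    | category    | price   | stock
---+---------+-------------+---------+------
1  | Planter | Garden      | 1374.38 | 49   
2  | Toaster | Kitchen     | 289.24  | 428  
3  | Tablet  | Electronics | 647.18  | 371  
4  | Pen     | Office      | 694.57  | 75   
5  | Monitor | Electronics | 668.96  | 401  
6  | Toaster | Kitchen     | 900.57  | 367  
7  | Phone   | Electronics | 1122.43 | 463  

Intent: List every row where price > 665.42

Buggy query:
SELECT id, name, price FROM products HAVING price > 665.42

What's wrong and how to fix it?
Bug: This is a non-aggregate query (no GROUP BY, no aggregates), so in SQLite the HAVING clause is invalid here; a row-level condition belongs in WHERE

Fix: Replace HAVING with WHERE since the condition applies to individual rows

Corrected query:
SELECT id, name, price FROM products WHERE price > 665.42

Result:
id | name    | price  
---+---------+--------
1  | Planter | 1374.38
4  | Pen     | 694.57 
5  | Monitor | 668.96 
6  | Toaster | 900.57 
7  | Phone   | 1122.43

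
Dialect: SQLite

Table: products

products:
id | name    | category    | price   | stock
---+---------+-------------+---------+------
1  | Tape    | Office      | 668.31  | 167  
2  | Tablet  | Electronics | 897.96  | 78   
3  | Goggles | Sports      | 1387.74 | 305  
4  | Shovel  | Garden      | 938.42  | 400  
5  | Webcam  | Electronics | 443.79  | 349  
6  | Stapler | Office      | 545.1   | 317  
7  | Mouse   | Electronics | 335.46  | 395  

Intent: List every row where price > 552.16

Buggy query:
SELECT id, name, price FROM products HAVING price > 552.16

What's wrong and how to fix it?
Bug: This is a non-aggregate query (no GROUP BY, no aggregates), so in SQLite the HAVING clause is invalid here; a row-level condition belongs in WHERE

Fix: Replace HAVING with WHERE since the condition applies to individual rows

Corrected query:
SELECT id, name, price FROM products WHERE price > 552.16

Result:
id | name    | price  
---+---------+--------
1  | Tape    | 668.31 
2  | Tablet  | 897.96 
3  | Goggles | 1387.74
4  | Shovel  | 938.42 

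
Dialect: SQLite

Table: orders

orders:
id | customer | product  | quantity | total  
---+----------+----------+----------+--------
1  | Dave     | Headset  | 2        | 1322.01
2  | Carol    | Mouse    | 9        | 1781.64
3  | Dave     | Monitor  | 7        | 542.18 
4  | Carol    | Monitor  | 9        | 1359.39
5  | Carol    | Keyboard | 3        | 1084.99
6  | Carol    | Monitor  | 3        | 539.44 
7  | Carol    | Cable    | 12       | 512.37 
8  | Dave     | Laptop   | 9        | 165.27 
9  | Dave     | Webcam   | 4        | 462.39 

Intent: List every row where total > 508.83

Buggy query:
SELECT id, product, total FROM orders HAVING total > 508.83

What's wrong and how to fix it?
Bug: HAVING filters the output of aggregation, but this query has no GROUP BY and no aggregate functions, so SQLite rejects it (HAVING clause on a non-aggregate query); the condition here is per row

Fix: Use WHERE for row-level filtering

Corrected query:
SELECT id, product, total FROM orders WHERE total > 508.83

Result:
id | product  | total  
---+----------+--------
1  | Headset  | 1322.01
2  | Mouse    | 1781.64
3  | Monitor  | 542.18 
4  | Monitor  | 1359.39
5  | Keyboard | 1084.99
6  | Monitor  | 539.44 
7  | Cable    | 512.37 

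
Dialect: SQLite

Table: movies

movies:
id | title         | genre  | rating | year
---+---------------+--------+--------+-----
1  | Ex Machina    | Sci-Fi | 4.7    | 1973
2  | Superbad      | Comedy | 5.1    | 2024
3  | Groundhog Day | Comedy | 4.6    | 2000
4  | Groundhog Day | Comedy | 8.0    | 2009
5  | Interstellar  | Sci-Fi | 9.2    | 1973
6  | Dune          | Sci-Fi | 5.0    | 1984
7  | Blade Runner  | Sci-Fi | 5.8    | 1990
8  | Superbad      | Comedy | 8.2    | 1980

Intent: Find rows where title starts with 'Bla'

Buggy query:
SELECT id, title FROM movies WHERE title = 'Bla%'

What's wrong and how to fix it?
Bug: '=' compares the literal string including the % character; pattern matching needs LIKE

Fix: Replace '=' with LIKE so 'Bla%' is treated as a pattern

Corrected query:
SELECT id, title FROM movies WHERE title LIKE 'Bla%'

Result:
id | title       
---+-------------
7  | Blade Runner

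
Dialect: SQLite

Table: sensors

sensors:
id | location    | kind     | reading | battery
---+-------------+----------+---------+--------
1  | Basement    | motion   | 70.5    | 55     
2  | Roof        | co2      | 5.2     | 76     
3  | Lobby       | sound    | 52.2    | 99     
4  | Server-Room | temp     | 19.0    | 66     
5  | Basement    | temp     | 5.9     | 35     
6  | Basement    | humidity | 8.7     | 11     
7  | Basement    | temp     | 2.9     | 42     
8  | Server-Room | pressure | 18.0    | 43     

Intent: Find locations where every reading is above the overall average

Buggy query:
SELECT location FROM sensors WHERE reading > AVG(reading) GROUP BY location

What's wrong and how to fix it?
Bug: AVG() is an aggregate; it can't sit directly in WHERE

Fix: Use a subquery for AVG and a HAVING MIN(...) filter so the condition holds for every row in the group

Corrected query:
SELECT location FROM sensors GROUP BY location HAVING MIN(reading) > (SELECT AVG(reading) FROM sensors)

Result:
location
--------
Lobby   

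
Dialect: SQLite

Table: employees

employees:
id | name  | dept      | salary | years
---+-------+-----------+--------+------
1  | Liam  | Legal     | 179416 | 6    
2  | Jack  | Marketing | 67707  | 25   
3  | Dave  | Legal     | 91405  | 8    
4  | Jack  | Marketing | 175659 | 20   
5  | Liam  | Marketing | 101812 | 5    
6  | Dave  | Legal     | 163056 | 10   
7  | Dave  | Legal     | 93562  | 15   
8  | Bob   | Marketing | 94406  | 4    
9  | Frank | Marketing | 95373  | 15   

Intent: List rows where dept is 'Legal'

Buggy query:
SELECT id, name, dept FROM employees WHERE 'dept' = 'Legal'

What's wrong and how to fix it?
Bug: 'dept' in single quotes is a string literal, not the column; the comparison is literal-vs-literal and never true

Fix: Reference the column as dept without single quotes

Corrected query:
SELECT id, name, dept FROM employees WHERE dept = 'Legal'

Result:
id | name | dept 
---+------+------
1  | Liam | Legal
3  | Dave | Legal
6  | Dave | Legal
7  | Dave | Legal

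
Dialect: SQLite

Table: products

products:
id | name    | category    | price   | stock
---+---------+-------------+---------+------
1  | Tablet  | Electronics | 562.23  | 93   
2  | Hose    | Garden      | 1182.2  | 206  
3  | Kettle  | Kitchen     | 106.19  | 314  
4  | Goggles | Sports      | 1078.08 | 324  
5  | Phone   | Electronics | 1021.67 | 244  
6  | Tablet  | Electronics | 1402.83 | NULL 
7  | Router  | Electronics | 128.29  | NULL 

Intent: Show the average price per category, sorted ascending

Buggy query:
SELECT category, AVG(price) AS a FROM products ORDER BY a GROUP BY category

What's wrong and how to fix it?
Bug: ORDER BY appears before GROUP BY; SQL clause order requires GROUP BY first

Fix: Move ORDER BY to the end, after GROUP BY

Corrected query:
SELECT category, AVG(price) AS a FROM products GROUP BY category ORDER BY a

Result:
category    | a      
------------+--------
Kitchen     | 106.19 
Electronics | 778.755
Sports      | 1078.08
Garden      | 1182.2 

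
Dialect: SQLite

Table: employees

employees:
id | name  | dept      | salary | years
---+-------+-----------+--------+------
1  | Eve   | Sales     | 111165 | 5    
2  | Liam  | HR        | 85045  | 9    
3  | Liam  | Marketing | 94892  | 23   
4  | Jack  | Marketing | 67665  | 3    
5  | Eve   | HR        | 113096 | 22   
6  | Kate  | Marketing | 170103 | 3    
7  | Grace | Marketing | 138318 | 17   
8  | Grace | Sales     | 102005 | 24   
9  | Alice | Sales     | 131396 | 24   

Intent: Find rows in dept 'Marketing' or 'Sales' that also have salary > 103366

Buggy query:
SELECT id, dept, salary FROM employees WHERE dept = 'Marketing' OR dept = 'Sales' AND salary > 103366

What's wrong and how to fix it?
Bug: Without parentheses, AND is evaluated before OR, so the salary filter only applies to the 'Sales' branch

Fix: Add parentheses around the OR so the AND applies to both alternatives

Corrected query:
SELECT id, dept, salary FROM employees WHERE (dept = 'Marketing' OR dept = 'Sales') AND salary > 103366

Result:
id | dept      | salary
---+-----------+-------
1  | Sales     | 111165
6  | Marketing | 170103
7  | Marketing | 138318
9  | Sales     | 131396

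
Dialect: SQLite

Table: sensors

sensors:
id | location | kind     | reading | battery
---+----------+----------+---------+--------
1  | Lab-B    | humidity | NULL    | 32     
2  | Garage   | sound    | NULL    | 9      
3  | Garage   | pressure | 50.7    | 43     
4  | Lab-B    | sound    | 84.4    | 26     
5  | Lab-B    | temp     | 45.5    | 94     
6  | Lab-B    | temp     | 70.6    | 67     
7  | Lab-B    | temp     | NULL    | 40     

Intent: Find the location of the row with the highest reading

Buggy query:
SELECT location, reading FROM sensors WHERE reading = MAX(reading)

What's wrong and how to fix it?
Bug: MAX(reading) is an aggregate and cannot be used directly in WHERE

Fix: Use a subquery: WHERE reading = (SELECT MAX(reading) FROM sensors)

Corrected query:
SELECT location, reading FROM sensors WHERE reading = (SELECT MAX(reading) FROM sensors)

Result:
location | reading
---------+--------
Lab-B    | 84.4   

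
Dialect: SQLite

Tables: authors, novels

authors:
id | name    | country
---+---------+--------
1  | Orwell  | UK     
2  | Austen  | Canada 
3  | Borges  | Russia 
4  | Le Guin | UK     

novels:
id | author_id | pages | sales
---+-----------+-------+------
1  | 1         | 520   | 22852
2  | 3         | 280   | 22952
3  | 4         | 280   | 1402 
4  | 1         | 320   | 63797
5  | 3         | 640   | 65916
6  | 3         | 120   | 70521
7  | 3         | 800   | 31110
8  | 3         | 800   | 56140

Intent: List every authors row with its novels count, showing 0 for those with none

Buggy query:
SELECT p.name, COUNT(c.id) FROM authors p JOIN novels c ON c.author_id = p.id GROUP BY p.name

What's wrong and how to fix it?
Bug: INNER JOIN drops authors rows that have no matching novels rows

Fix: Use LEFT JOIN so parents without children still appear (COUNT(c.id) gives 0)

Corrected query:
SELECT p.name, COUNT(c.id) FROM authors p LEFT JOIN novels c ON c.author_id = p.id GROUP BY p.name

Result:
name    | COUNT(c.id)
--------+------------
Austen  | 0          
Borges  | 5          
Le Guin | 1          
Orwell  | 2          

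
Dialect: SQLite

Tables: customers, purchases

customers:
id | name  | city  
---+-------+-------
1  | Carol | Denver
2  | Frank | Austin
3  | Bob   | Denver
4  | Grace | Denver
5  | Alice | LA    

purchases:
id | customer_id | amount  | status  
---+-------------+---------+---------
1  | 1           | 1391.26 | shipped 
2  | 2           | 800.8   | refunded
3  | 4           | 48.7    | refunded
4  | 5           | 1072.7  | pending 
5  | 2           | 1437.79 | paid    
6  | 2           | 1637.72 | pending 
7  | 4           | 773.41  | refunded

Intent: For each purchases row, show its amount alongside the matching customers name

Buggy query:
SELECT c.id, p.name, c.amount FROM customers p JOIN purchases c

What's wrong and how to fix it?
Bug: Missing join condition: each purchases row is matched to all customers rows instead of just its own

Fix: Add ON c.customer_id = p.id to the JOIN

Corrected query:
SELECT c.id, p.name, c.amount FROM customers p JOIN purchases c ON c.customer_id = p.id

Result:
id | name  | amount 
---+-------+--------
1  | Carol | 1391.26
2  | Frank | 800.8  
3  | Grace | 48.7   
4  | Alice | 1072.7 
5  | Frank | 1437.79
6  | Frank | 1637.72
7  | Grace | 773.41 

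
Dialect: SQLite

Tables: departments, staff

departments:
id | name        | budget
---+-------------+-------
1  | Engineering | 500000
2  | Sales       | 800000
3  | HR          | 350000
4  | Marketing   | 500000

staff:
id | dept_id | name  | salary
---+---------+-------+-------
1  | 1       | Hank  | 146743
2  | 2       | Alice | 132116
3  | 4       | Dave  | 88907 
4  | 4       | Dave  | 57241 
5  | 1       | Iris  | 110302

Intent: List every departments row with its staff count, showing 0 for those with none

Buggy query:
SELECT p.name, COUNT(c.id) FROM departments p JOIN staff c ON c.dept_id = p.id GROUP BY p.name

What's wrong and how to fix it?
Bug: INNER JOIN drops departments rows that have no matching staff rows

Fix: Switch to LEFT JOIN to retain unmatched parent rows

Corrected query:
SELECT p.name, COUNT(c.id) FROM departments p LEFT JOIN staff c ON c.dept_id = p.id GROUP BY p.name

Result:
name        | COUNT(c.id)
------------+------------
Engineering | 2          
HR          | 0          
Marketing   | 2          
Sales       | 1          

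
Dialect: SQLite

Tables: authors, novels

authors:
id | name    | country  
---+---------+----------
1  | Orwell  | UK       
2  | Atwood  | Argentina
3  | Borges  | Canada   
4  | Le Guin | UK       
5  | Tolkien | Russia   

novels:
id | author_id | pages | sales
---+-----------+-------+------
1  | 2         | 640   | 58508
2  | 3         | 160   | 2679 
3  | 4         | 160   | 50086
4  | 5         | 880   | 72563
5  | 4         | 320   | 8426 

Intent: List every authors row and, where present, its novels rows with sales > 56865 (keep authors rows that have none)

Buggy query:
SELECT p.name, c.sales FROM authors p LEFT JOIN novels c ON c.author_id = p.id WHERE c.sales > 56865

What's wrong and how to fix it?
Bug: Filtering c.sales in WHERE discards the NULL rows produced by LEFT JOIN, turning it into an inner join

Fix: Move the right-table condition into the ON clause so unmatched parents are kept

Corrected query:
SELECT p.name, c.sales FROM authors p LEFT JOIN novels c ON c.author_id = p.id AND c.sales > 56865

Result:
name    | sales
--------+------
Orwell  | NULL 
Atwood  | 58508
Borges  | NULL 
Le Guin | NULL 
Tolkien | 72563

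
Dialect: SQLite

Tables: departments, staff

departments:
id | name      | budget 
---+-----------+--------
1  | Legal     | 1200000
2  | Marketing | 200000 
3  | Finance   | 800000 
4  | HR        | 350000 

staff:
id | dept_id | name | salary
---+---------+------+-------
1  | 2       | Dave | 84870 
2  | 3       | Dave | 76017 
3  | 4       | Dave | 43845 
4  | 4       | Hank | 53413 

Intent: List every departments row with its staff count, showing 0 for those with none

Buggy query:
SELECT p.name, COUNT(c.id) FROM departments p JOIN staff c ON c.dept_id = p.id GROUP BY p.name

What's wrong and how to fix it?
Bug: INNER JOIN drops departments rows that have no matching staff rows

Fix: Switch to LEFT JOIN to retain unmatched parent rows

Corrected query:
SELECT p.name, COUNT(c.id) FROM departments p LEFT JOIN staff c ON c.dept_id = p.id GROUP BY p.name

Result:
name      | COUNT(c.id)
----------+------------
Finance   | 1          
HR        | 2          
Legal     | 0          
Marketing | 1          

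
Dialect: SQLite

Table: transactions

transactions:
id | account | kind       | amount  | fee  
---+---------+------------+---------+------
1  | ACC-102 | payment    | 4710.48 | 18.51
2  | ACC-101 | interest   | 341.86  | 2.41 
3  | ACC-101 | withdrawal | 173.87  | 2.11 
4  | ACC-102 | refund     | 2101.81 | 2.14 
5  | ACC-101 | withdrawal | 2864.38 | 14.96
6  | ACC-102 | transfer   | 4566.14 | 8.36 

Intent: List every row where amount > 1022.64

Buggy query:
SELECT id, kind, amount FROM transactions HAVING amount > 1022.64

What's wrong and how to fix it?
Bug: HAVING filters the output of aggregation, but this query has no GROUP BY and no aggregate functions, so SQLite rejects it (HAVING clause on a non-aggregate query); the condition here is per row

Fix: Use WHERE for row-level filtering

Corrected query:
SELECT id, kind, amount FROM transactions WHERE amount > 1022.64

Result:
id | kind       | amount 
---+------------+--------
1  | payment    | 4710.48
4  | refund     | 2101.81
5  | withdrawal | 2864.38
6  | transfer   | 4566.14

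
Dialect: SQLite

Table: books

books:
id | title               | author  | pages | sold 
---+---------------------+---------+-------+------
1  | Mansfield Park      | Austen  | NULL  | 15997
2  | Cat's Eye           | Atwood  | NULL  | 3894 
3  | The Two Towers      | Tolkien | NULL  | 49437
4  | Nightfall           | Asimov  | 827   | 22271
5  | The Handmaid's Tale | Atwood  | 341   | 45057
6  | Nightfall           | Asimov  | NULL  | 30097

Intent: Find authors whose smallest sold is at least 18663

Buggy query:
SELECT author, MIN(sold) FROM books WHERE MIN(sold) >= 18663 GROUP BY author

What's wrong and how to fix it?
Bug: MIN() in WHERE is a misuse of aggregate

Fix: Replace WHERE with HAVING after the GROUP BY

Corrected query:
SELECT author, MIN(sold) FROM books GROUP BY author HAVING MIN(sold) >= 18663

Result:
author  | MIN(sold)
--------+----------
Asimov  | 22271    
Tolkien | 49437    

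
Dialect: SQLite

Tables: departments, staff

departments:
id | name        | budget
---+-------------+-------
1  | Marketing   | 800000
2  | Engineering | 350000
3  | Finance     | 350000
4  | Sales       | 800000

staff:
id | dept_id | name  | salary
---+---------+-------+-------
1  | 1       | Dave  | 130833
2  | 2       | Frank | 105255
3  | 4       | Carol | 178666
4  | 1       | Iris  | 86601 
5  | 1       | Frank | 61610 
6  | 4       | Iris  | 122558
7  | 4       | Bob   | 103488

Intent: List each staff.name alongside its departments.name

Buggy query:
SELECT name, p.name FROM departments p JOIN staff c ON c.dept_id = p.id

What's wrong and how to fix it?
Bug: Both tables have a 'name' column; the unqualified reference is ambiguous

Fix: Prefix ambiguous columns with the table alias

Corrected query:
SELECT c.name, p.name FROM departments p JOIN staff c ON c.dept_id = p.id

Result:
name  | name       
------+------------
Dave  | Marketing  
Frank | Engineering
Carol | Sales      
Iris  | Marketing  
Frank | Marketing  
Iris  | Sales      
Bob   | Sales      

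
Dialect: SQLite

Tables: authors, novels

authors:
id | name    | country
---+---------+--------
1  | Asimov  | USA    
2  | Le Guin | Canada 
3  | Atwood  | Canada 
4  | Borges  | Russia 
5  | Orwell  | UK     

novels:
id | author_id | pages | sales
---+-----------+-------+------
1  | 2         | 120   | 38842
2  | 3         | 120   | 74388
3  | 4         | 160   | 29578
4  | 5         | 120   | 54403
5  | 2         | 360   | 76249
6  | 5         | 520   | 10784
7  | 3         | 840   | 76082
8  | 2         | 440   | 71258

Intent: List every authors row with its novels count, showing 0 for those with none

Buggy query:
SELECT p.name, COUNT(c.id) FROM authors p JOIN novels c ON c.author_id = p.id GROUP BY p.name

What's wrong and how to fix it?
Bug: INNER JOIN drops authors rows that have no matching novels rows

Fix: Switch to LEFT JOIN to retain unmatched parent rows

Corrected query:
SELECT p.name, COUNT(c.id) FROM authors p LEFT JOIN novels c ON c.author_id = p.id GROUP BY p.name

Result:
name    | COUNT(c.id)
--------+------------
Asimov  | 0          
Atwood  | 2          
Borges  | 1          
Le Guin | 3          
Orwell  | 2          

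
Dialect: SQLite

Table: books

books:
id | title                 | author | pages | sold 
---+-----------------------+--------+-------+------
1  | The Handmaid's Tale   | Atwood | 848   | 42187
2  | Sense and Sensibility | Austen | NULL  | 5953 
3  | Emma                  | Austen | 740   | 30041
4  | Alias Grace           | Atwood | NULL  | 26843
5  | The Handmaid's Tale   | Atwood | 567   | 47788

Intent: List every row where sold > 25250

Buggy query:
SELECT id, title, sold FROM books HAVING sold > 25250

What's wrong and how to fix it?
Bug: This is a non-aggregate query (no GROUP BY, no aggregates), so in SQLite the HAVING clause is invalid here; a row-level condition belongs in WHERE

Fix: Use WHERE for row-level filtering

Corrected query:
SELECT id, title, sold FROM books WHERE sold > 25250

Result:
id | title               | sold 
---+---------------------+------
1  | The Handmaid's Tale | 42187
3  | Emma                | 30041
4  | Alias Grace         | 26843
5  | The Handmaid's Tale | 47788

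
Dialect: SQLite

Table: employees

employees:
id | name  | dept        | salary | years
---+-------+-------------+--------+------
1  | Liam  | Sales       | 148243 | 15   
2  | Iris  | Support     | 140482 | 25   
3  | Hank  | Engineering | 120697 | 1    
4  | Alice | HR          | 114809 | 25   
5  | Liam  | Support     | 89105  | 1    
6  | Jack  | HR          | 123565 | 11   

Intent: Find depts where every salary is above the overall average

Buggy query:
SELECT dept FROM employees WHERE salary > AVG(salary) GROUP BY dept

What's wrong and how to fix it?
Bug: WHERE evaluates per row before aggregation, so AVG() is unavailable

Fix: Compute the overall average in a scalar subquery and compare each group's MIN against it in HAVING

Corrected query:
SELECT dept FROM employees GROUP BY dept HAVING MIN(salary) > (SELECT AVG(salary) FROM employees)

Result:
dept 
-----
Sales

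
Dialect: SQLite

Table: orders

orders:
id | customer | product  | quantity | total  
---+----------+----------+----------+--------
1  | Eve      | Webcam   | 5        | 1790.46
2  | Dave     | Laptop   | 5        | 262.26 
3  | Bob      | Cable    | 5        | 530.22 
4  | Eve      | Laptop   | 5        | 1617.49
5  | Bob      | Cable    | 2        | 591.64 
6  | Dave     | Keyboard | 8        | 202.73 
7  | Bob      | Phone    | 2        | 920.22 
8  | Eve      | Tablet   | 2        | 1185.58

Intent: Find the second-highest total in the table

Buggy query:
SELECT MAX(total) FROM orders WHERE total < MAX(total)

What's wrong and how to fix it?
Bug: The inner MAX is an aggregate inside WHERE, which is not allowed

Fix: Put the inner MAX in a scalar subquery

Corrected query:
SELECT MAX(total) FROM orders WHERE total < (SELECT MAX(total) FROM orders)

Result:
MAX(total)
----------
1617.49   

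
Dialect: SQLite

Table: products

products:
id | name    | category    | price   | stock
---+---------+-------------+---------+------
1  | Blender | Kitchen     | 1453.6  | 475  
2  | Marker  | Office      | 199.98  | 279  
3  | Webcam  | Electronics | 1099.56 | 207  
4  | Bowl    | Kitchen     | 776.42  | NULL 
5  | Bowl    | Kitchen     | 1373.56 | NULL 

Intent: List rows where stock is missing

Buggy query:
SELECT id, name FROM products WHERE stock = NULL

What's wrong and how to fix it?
Bug: Comparing to NULL with '=' never matches; NULL = NULL is unknown, not true

Fix: Use IS NULL to test for NULL

Corrected query:
SELECT id, name FROM products WHERE stock IS NULL

Result:
id | name
---+-----
4  | Bowl
5  | Bowl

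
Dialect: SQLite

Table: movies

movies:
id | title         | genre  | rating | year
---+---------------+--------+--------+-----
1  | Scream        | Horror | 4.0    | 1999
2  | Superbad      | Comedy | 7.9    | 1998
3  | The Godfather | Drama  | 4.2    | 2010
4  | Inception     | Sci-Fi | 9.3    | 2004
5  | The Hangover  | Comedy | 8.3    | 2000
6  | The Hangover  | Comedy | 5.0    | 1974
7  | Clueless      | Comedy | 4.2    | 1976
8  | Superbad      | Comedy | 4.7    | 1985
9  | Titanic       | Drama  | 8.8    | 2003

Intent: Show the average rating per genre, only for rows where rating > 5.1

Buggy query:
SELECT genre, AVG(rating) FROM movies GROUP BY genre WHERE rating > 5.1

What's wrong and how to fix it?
Bug: Row-level WHERE must come before GROUP BY in the clause order

Fix: Place WHERE between FROM and GROUP BY

Corrected query:
SELECT genre, AVG(rating) FROM movies WHERE rating > 5.1 GROUP BY genre

Result:
genre  | AVG(rating)
-------+------------
Comedy | 8.1        
Drama  | 8.8        
Sci-Fi | 9.3        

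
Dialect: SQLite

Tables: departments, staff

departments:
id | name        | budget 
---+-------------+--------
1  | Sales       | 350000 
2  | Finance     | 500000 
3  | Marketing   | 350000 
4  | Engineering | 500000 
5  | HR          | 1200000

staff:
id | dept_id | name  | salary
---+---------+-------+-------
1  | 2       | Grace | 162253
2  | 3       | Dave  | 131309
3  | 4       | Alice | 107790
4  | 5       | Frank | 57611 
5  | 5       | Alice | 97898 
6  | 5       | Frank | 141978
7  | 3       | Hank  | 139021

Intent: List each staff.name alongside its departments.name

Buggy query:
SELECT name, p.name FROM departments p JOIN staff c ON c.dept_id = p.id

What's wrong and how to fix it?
Bug: Both tables have a 'name' column; the unqualified reference is ambiguous

Fix: Prefix ambiguous columns with the table alias

Corrected query:
SELECT c.name, p.name FROM departments p JOIN staff c ON c.dept_id = p.id

Result:
name  | name       
------+------------
Grace | Finance    
Dave  | Marketing  
Alice | Engineering
Frank | HR         
Alice | HR         
Frank | HR         
Hank  | Marketing  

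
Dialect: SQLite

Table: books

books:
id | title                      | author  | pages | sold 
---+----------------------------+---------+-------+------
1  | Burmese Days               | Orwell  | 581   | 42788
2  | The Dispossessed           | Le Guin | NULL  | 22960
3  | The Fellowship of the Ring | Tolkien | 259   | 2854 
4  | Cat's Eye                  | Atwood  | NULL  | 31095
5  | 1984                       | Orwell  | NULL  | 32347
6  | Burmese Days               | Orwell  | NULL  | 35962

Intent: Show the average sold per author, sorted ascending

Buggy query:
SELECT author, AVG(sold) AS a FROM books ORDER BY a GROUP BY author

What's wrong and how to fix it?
Bug: ORDER BY appears before GROUP BY; SQL clause order requires GROUP BY first

Fix: Move ORDER BY to the end, after GROUP BY

Corrected query:
SELECT author, AVG(sold) AS a FROM books GROUP BY author ORDER BY a

Result:
author  | a           
--------+-------------
Tolkien | 2854        
Le Guin | 22960       
Atwood  | 31095       
Orwell  | 37032.333333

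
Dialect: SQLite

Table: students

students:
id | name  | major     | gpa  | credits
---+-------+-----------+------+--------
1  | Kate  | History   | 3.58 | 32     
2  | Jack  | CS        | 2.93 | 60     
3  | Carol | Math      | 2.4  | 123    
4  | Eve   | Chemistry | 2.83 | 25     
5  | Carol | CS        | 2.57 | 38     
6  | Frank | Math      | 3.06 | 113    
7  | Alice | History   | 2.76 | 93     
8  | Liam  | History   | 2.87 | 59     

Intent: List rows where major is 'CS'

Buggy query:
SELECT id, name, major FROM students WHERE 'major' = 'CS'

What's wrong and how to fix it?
Bug: 'major' in single quotes is a string literal, not the column; the comparison is literal-vs-literal and never true

Fix: Reference the column as major without single quotes

Corrected query:
SELECT id, name, major FROM students WHERE major = 'CS'

Result:
id | name  | major
---+-------+------
2  | Jack  | CS   
5  | Carol | CS   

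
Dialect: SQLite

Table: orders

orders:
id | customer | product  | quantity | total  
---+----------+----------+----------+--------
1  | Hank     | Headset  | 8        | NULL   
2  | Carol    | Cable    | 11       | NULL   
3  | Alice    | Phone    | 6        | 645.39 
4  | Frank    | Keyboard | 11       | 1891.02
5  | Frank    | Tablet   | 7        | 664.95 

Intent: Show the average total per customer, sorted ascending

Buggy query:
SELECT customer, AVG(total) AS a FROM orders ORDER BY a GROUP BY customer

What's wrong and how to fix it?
Bug: ORDER BY appears before GROUP BY; SQL clause order requires GROUP BY first

Fix: Move ORDER BY to the end, after GROUP BY

Corrected query:
SELECT customer, AVG(total) AS a FROM orders GROUP BY customer ORDER BY a

Result:
customer | a       
---------+---------
Carol    | NULL    
Hank     | NULL    
Alice    | 645.39  
Frank    | 1277.985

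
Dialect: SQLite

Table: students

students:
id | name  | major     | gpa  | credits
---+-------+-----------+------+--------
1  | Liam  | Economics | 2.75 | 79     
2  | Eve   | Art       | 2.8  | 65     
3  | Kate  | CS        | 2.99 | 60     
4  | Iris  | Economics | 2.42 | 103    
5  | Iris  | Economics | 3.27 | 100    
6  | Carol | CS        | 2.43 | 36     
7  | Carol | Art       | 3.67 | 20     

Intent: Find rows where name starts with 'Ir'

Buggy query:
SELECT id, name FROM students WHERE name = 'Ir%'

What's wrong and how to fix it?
Bug: '=' compares the literal string including the % character; pattern matching needs LIKE

Fix: Replace '=' with LIKE so 'Ir%' is treated as a pattern

Corrected query:
SELECT id, name FROM students WHERE name LIKE 'Ir%'

Result:
id | name
---+-----
4  | Iris
5  | Iris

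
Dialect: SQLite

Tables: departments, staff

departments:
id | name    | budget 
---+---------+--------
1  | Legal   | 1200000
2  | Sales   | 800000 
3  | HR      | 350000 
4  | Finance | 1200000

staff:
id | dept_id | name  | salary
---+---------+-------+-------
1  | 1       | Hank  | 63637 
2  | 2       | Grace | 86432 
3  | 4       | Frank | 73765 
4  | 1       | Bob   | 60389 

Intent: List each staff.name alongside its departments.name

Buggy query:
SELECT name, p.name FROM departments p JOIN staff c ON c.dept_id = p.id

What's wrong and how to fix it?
Bug: Both tables have a 'name' column; the unqualified reference is ambiguous

Fix: Qualify the column with its table alias (c.name)

Corrected query:
SELECT c.name, p.name FROM departments p JOIN staff c ON c.dept_id = p.id

Result:
name  | name   
------+--------
Hank  | Legal  
Grace | Sales  
Frank | Finance
Bob   | Legal  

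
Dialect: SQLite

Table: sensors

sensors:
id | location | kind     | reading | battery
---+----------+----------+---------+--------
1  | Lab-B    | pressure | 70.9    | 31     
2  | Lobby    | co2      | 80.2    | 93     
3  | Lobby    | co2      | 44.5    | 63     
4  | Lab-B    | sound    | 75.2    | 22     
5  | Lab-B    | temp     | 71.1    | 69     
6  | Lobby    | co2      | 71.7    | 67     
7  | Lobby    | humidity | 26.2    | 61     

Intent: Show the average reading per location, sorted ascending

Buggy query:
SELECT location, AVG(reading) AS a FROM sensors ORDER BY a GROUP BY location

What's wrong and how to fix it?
Bug: ORDER BY appears before GROUP BY; SQL clause order requires GROUP BY first

Fix: Move ORDER BY to the end, after GROUP BY

Corrected query:
SELECT location, AVG(reading) AS a FROM sensors GROUP BY location ORDER BY a

Result:
location | a    
---------+------
Lobby    | 55.65
Lab-B    | 72.4 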